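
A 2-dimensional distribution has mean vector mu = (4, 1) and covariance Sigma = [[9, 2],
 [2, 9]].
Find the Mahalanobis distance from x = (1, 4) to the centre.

Step 1 — centre the observation: (x - mu) = (-3, 3).

Step 2 — invert Sigma. det(Sigma) = 9·9 - (2)² = 77.
  Sigma^{-1} = (1/det) · [[d, -b], [-b, a]] = [[0.1169, -0.026],
 [-0.026, 0.1169]].

Step 3 — form the quadratic (x - mu)^T · Sigma^{-1} · (x - mu):
  Sigma^{-1} · (x - mu) = (-0.4286, 0.4286).
  (x - mu)^T · [Sigma^{-1} · (x - mu)] = (-3)·(-0.4286) + (3)·(0.4286) = 2.5714.

Step 4 — take square root: d = √(2.5714) ≈ 1.6036.

d(x, mu) = √(2.5714) ≈ 1.6036


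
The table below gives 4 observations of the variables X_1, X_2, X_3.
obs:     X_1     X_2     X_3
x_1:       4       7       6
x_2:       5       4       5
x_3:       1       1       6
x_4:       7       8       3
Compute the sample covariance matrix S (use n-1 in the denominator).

Step 1 — column means:
  mean(X_1) = (4 + 5 + 1 + 7) / 4 = 17/4 = 4.25
  mean(X_2) = (7 + 4 + 1 + 8) / 4 = 20/4 = 5
  mean(X_3) = (6 + 5 + 6 + 3) / 4 = 20/4 = 5

Step 2 — sample covariance S[i,j] = (1/(n-1)) · Σ_k (x_{k,i} - mean_i) · (x_{k,j} - mean_j), with n-1 = 3.
  S[X_1,X_1] = ((-0.25)·(-0.25) + (0.75)·(0.75) + (-3.25)·(-3.25) + (2.75)·(2.75)) / 3 = 18.75/3 = 6.25
  S[X_1,X_2] = ((-0.25)·(2) + (0.75)·(-1) + (-3.25)·(-4) + (2.75)·(3)) / 3 = 20/3 = 6.6667
  S[X_1,X_3] = ((-0.25)·(1) + (0.75)·(0) + (-3.25)·(1) + (2.75)·(-2)) / 3 = -9/3 = -3
  S[X_2,X_2] = ((2)·(2) + (-1)·(-1) + (-4)·(-4) + (3)·(3)) / 3 = 30/3 = 10
  S[X_2,X_3] = ((2)·(1) + (-1)·(0) + (-4)·(1) + (3)·(-2)) / 3 = -8/3 = -2.6667
  S[X_3,X_3] = ((1)·(1) + (0)·(0) + (1)·(1) + (-2)·(-2)) / 3 = 6/3 = 2

S is symmetric (S[j,i] = S[i,j]). Assembling:

S = [[6.25, 6.6667, -3],
 [6.6667, 10, -2.6667],
 [-3, -2.6667, 2]]


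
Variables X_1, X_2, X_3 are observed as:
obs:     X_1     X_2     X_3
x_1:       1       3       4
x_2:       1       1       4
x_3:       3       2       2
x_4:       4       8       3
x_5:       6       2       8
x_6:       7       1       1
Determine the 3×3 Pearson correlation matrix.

Step 1 — column means:
  mean(X_1) = (1 + 1 + 3 + 4 + 6 + 7) / 6 = 22/6 = 3.6667
  mean(X_2) = (3 + 1 + 2 + 8 + 2 + 1) / 6 = 17/6 = 2.8333
  mean(X_3) = (4 + 4 + 2 + 3 + 8 + 1) / 6 = 22/6 = 3.6667

Step 2 — sample variances and covariances s[i,j] = (1/(n-1)) · Σ_k (x_{k,i} - mean_i) · (x_{k,j} - mean_j), with n-1 = 5:
  s[X_1,X_1] = ((-2.6667)·(-2.6667) + (-2.6667)·(-2.6667) + (-0.6667)·(-0.6667) + (0.3333)·(0.3333) + (2.3333)·(2.3333) + (3.3333)·(3.3333)) / 5 = 31.3333/5 = 6.2667
  s[X_1,X_2] = ((-2.6667)·(0.1667) + (-2.6667)·(-1.8333) + (-0.6667)·(-0.8333) + (0.3333)·(5.1667) + (2.3333)·(-0.8333) + (3.3333)·(-1.8333)) / 5 = -1.3333/5 = -0.2667
  s[X_1,X_3] = ((-2.6667)·(0.3333) + (-2.6667)·(0.3333) + (-0.6667)·(-1.6667) + (0.3333)·(-0.6667) + (2.3333)·(4.3333) + (3.3333)·(-2.6667)) / 5 = 0.3333/5 = 0.0667
  s[X_2,X_2] = ((0.1667)·(0.1667) + (-1.8333)·(-1.8333) + (-0.8333)·(-0.8333) + (5.1667)·(5.1667) + (-0.8333)·(-0.8333) + (-1.8333)·(-1.8333)) / 5 = 34.8333/5 = 6.9667
  s[X_2,X_3] = ((0.1667)·(0.3333) + (-1.8333)·(0.3333) + (-0.8333)·(-1.6667) + (5.1667)·(-0.6667) + (-0.8333)·(4.3333) + (-1.8333)·(-2.6667)) / 5 = -1.3333/5 = -0.2667
  s[X_3,X_3] = ((0.3333)·(0.3333) + (0.3333)·(0.3333) + (-1.6667)·(-1.6667) + (-0.6667)·(-0.6667) + (4.3333)·(4.3333) + (-2.6667)·(-2.6667)) / 5 = 29.3333/5 = 5.8667
  Sample standard deviations s_i = √(s[i,i]):
  s(X_1) = √(6.2667) = 2.5033
  s(X_2) = √(6.9667) = 2.6394
  s(X_3) = √(5.8667) = 2.4221

Step 3 — r_{ij} = s_{ij} / (s_i · s_j):
  r[X_1,X_1] = 1 (diagonal).
  r[X_1,X_2] = -0.2667 / (2.5033 · 2.6394) = -0.2667 / 6.6074 = -0.0404
  r[X_1,X_3] = 0.0667 / (2.5033 · 2.4221) = 0.0667 / 6.0634 = 0.011
  r[X_2,X_2] = 1 (diagonal).
  r[X_2,X_3] = -0.2667 / (2.6394 · 2.4221) = -0.2667 / 6.3931 = -0.0417
  r[X_3,X_3] = 1 (diagonal).

R is symmetric with unit diagonal. Assembling:

R = [[1, -0.0404, 0.011],
 [-0.0404, 1, -0.0417],
 [0.011, -0.0417, 1]]


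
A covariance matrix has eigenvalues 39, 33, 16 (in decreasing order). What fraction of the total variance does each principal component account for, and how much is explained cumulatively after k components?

Step 1 — total variance = trace(Sigma) = Σ λ_i = 39 + 33 + 16 = 88.

Step 2 — fraction explained by component i = λ_i / Σ λ:
  PC1: 39/88 = 0.4432
  PC2: 33/88 = 0.375
  PC3: 16/88 = 0.1818

Step 3 — cumulative fraction after k components = (λ_1 + ... + λ_k) / Σ λ:
  k = 1: 39/88 = 0.4432
  k = 2: (39 + 33)/88 = 72/88 = 0.8182
  k = 3: (39 + 33 + 16)/88 = 88/88 = 1

Summary (fraction, with percent):

explained: PC1 0.4432 (44.32%), PC2 0.375 (37.5%), PC3 0.1818 (18.18%);  cumulative: 0.4432, 0.8182, 1


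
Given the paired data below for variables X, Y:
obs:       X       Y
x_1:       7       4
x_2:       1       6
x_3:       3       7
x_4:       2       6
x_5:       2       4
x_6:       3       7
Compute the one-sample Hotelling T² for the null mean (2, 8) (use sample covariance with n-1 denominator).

Step 1 — sample mean vector:
  mean(X) = (7 + 1 + 3 + 2 + 2 + 3) / 6 = 18/6 = 3
  mean(Y) = (4 + 6 + 7 + 6 + 4 + 7) / 6 = 34/6 = 5.6667
  x̄ = (3, 5.6667),  deviation x̄ - mu_0 = (3, 5.6667) - (2, 8) = (1, -2.3333).

Step 2 — sample covariance matrix, S[i,j] = (1/(n-1)) · Σ_k (x_{k,i} - mean_i) · (x_{k,j} - mean_j), divisor n-1 = 5:
  S[X,X] = ((4)·(4) + (-2)·(-2) + (0)·(0) + (-1)·(-1) + (-1)·(-1) + (0)·(0)) / 5 = 22/5 = 4.4
  S[X,Y] = ((4)·(-1.6667) + (-2)·(0.3333) + (0)·(1.3333) + (-1)·(0.3333) + (-1)·(-1.6667) + (0)·(1.3333)) / 5 = -6/5 = -1.2
  S[Y,Y] = ((-1.6667)·(-1.6667) + (0.3333)·(0.3333) + (1.3333)·(1.3333) + (0.3333)·(0.3333) + (-1.6667)·(-1.6667) + (1.3333)·(1.3333)) / 5 = 9.3333/5 = 1.8667
  S = [[4.4, -1.2],
 [-1.2, 1.8667]].

Step 3 — invert S. det(S) = 4.4·1.8667 - (-1.2)² = 6.7733.
  S^{-1} = (1/det) · [[d, -b], [-b, a]] = [[0.2756, 0.1772],
 [0.1772, 0.6496]].

Step 4 — quadratic form (x̄ - mu_0)^T · S^{-1} · (x̄ - mu_0):
  S^{-1} · (x̄ - mu_0) = (-0.1378, -1.3386),
  (x̄ - mu_0)^T · [...] = (1)·(-0.1378) + (-2.3333)·(-1.3386) = 2.9856.

Step 5 — scale by n: T² = 6 · 2.9856 = 17.9134.

T² ≈ 17.9134


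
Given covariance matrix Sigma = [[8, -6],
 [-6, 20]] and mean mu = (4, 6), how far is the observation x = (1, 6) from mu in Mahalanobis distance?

Step 1 — centre the observation: (x - mu) = (-3, 0).

Step 2 — invert Sigma. det(Sigma) = 8·20 - (-6)² = 124.
  Sigma^{-1} = (1/det) · [[d, -b], [-b, a]] = [[0.1613, 0.0484],
 [0.0484, 0.0645]].

Step 3 — form the quadratic (x - mu)^T · Sigma^{-1} · (x - mu):
  Sigma^{-1} · (x - mu) = (-0.4839, -0.1452).
  (x - mu)^T · [Sigma^{-1} · (x - mu)] = (-3)·(-0.4839) + (0)·(-0.1452) = 1.4516.

Step 4 — take square root: d = √(1.4516) ≈ 1.2048.

d(x, mu) = √(1.4516) ≈ 1.2048


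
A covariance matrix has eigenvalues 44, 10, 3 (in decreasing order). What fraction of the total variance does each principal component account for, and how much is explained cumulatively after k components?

Step 1 — total variance = trace(Sigma) = Σ λ_i = 44 + 10 + 3 = 57.

Step 2 — fraction explained by component i = λ_i / Σ λ:
  PC1: 44/57 = 0.7719
  PC2: 10/57 = 0.1754
  PC3: 3/57 = 0.0526

Step 3 — cumulative fraction after k components = (λ_1 + ... + λ_k) / Σ λ:
  k = 1: 44/57 = 0.7719
  k = 2: (44 + 10)/57 = 54/57 = 0.9474
  k = 3: (44 + 10 + 3)/57 = 57/57 = 1

Summary (fraction, with percent):

explained: PC1 0.7719 (77.19%), PC2 0.1754 (17.54%), PC3 0.0526 (5.26%);  cumulative: 0.7719, 0.9474, 1


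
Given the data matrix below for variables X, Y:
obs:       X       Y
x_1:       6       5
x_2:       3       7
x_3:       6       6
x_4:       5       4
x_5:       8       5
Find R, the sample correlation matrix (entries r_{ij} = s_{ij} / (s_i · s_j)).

Step 1 — column means:
  mean(X) = (6 + 3 + 6 + 5 + 8) / 5 = 28/5 = 5.6
  mean(Y) = (5 + 7 + 6 + 4 + 5) / 5 = 27/5 = 5.4

Step 2 — sample variances and covariances s[i,j] = (1/(n-1)) · Σ_k (x_{k,i} - mean_i) · (x_{k,j} - mean_j), with n-1 = 4:
  s[X,X] = ((0.4)·(0.4) + (-2.6)·(-2.6) + (0.4)·(0.4) + (-0.6)·(-0.6) + (2.4)·(2.4)) / 4 = 13.2/4 = 3.3
  s[X,Y] = ((0.4)·(-0.4) + (-2.6)·(1.6) + (0.4)·(0.6) + (-0.6)·(-1.4) + (2.4)·(-0.4)) / 4 = -4.2/4 = -1.05
  s[Y,Y] = ((-0.4)·(-0.4) + (1.6)·(1.6) + (0.6)·(0.6) + (-1.4)·(-1.4) + (-0.4)·(-0.4)) / 4 = 5.2/4 = 1.3
  Sample standard deviations s_i = √(s[i,i]):
  s(X) = √(3.3) = 1.8166
  s(Y) = √(1.3) = 1.1402

Step 3 — r_{ij} = s_{ij} / (s_i · s_j):
  r[X,X] = 1 (diagonal).
  r[X,Y] = -1.05 / (1.8166 · 1.1402) = -1.05 / 2.0712 = -0.5069
  r[Y,Y] = 1 (diagonal).

R is symmetric with unit diagonal. Assembling:

R = [[1, -0.5069],
 [-0.5069, 1]]


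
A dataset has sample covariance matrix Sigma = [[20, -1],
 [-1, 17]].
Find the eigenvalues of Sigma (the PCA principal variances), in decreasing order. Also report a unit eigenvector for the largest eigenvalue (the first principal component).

Step 1 — characteristic polynomial of 2×2 Sigma:
  det(Sigma - λI) = λ² - trace · λ + det = 0.
  trace = 20 + 17 = 37, det = 20·17 - (-1)² = 339.
Step 2 — discriminant:
  Δ = trace² - 4·det = 1369 - 1356 = 13.
Step 3 — eigenvalues:
  λ = (trace ± √Δ)/2 = (37 ± 3.6056)/2,
  λ_1 = 20.3028,  λ_2 = 16.6972.

Step 4 — unit eigenvector for λ_1: solve (Sigma - λ_1 I)v = 0. First row:
  (20 - 20.3028)·v_x + (-1)·v_y = 0, i.e. (-0.3028)·v_x + (-1)·v_y = 0,
  so v ∝ (b, λ_1 - a) = (-1, 0.3028); multiply by -1 so the first entry is positive: u = (1, -0.3028).
  ||u|| = √((1)² + (-0.3028)²) = √(1.0917) ≈ 1.0448,
  v_1 = u/||u|| ≈ (0.9571, -0.2898) (||v_1|| = 1).

λ_1 = 20.3028,  λ_2 = 16.6972;  v_1 ≈ (0.9571, -0.2898)


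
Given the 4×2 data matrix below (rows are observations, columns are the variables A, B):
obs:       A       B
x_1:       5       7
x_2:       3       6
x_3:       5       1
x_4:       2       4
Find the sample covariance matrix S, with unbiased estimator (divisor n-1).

Step 1 — column means:
  mean(A) = (5 + 3 + 5 + 2) / 4 = 15/4 = 3.75
  mean(B) = (7 + 6 + 1 + 4) / 4 = 18/4 = 4.5

Step 2 — sample covariance S[i,j] = (1/(n-1)) · Σ_k (x_{k,i} - mean_i) · (x_{k,j} - mean_j), with n-1 = 3.
  S[A,A] = ((1.25)·(1.25) + (-0.75)·(-0.75) + (1.25)·(1.25) + (-1.75)·(-1.75)) / 3 = 6.75/3 = 2.25
  S[A,B] = ((1.25)·(2.5) + (-0.75)·(1.5) + (1.25)·(-3.5) + (-1.75)·(-0.5)) / 3 = -1.5/3 = -0.5
  S[B,B] = ((2.5)·(2.5) + (1.5)·(1.5) + (-3.5)·(-3.5) + (-0.5)·(-0.5)) / 3 = 21/3 = 7

S is symmetric (S[j,i] = S[i,j]). Assembling:

S = [[2.25, -0.5],
 [-0.5, 7]]


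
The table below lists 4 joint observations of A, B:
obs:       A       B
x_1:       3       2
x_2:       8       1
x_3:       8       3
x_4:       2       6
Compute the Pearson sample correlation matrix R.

Step 1 — column means:
  mean(A) = (3 + 8 + 8 + 2) / 4 = 21/4 = 5.25
  mean(B) = (2 + 1 + 3 + 6) / 4 = 12/4 = 3

Step 2 — sample variances and covariances s[i,j] = (1/(n-1)) · Σ_k (x_{k,i} - mean_i) · (x_{k,j} - mean_j), with n-1 = 3:
  s[A,A] = ((-2.25)·(-2.25) + (2.75)·(2.75) + (2.75)·(2.75) + (-3.25)·(-3.25)) / 3 = 30.75/3 = 10.25
  s[A,B] = ((-2.25)·(-1) + (2.75)·(-2) + (2.75)·(0) + (-3.25)·(3)) / 3 = -13/3 = -4.3333
  s[B,B] = ((-1)·(-1) + (-2)·(-2) + (0)·(0) + (3)·(3)) / 3 = 14/3 = 4.6667
  Sample standard deviations s_i = √(s[i,i]):
  s(A) = √(10.25) = 3.2016
  s(B) = √(4.6667) = 2.1602

Step 3 — r_{ij} = s_{ij} / (s_i · s_j):
  r[A,A] = 1 (diagonal).
  r[A,B] = -4.3333 / (3.2016 · 2.1602) = -4.3333 / 6.9162 = -0.6266
  r[B,B] = 1 (diagonal).

R is symmetric with unit diagonal. Assembling:

R = [[1, -0.6266],
 [-0.6266, 1]]


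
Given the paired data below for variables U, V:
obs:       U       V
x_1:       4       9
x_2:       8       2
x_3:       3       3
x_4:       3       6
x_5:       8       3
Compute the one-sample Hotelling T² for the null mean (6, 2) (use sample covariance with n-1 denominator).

Step 1 — sample mean vector:
  mean(U) = (4 + 8 + 3 + 3 + 8) / 5 = 26/5 = 5.2
  mean(V) = (9 + 2 + 3 + 6 + 3) / 5 = 23/5 = 4.6
  x̄ = (5.2, 4.6),  deviation x̄ - mu_0 = (5.2, 4.6) - (6, 2) = (-0.8, 2.6).

Step 2 — sample covariance matrix, S[i,j] = (1/(n-1)) · Σ_k (x_{k,i} - mean_i) · (x_{k,j} - mean_j), divisor n-1 = 4:
  S[U,U] = ((-1.2)·(-1.2) + (2.8)·(2.8) + (-2.2)·(-2.2) + (-2.2)·(-2.2) + (2.8)·(2.8)) / 4 = 26.8/4 = 6.7
  S[U,V] = ((-1.2)·(4.4) + (2.8)·(-2.6) + (-2.2)·(-1.6) + (-2.2)·(1.4) + (2.8)·(-1.6)) / 4 = -16.6/4 = -4.15
  S[V,V] = ((4.4)·(4.4) + (-2.6)·(-2.6) + (-1.6)·(-1.6) + (1.4)·(1.4) + (-1.6)·(-1.6)) / 4 = 33.2/4 = 8.3
  S = [[6.7, -4.15],
 [-4.15, 8.3]].

Step 3 — invert S. det(S) = 6.7·8.3 - (-4.15)² = 38.3875.
  S^{-1} = (1/det) · [[d, -b], [-b, a]] = [[0.2162, 0.1081],
 [0.1081, 0.1745]].

Step 4 — quadratic form (x̄ - mu_0)^T · S^{-1} · (x̄ - mu_0):
  S^{-1} · (x̄ - mu_0) = (0.1081, 0.3673),
  (x̄ - mu_0)^T · [...] = (-0.8)·(0.1081) + (2.6)·(0.3673) = 0.8685.

Step 5 — scale by n: T² = 5 · 0.8685 = 4.3426.

T² ≈ 4.3426


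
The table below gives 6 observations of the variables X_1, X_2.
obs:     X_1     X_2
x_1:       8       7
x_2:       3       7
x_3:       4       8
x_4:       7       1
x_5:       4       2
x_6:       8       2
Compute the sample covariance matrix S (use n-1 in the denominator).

Step 1 — column means:
  mean(X_1) = (8 + 3 + 4 + 7 + 4 + 8) / 6 = 34/6 = 5.6667
  mean(X_2) = (7 + 7 + 8 + 1 + 2 + 2) / 6 = 27/6 = 4.5

Step 2 — sample covariance S[i,j] = (1/(n-1)) · Σ_k (x_{k,i} - mean_i) · (x_{k,j} - mean_j), with n-1 = 5.
  S[X_1,X_1] = ((2.3333)·(2.3333) + (-2.6667)·(-2.6667) + (-1.6667)·(-1.6667) + (1.3333)·(1.3333) + (-1.6667)·(-1.6667) + (2.3333)·(2.3333)) / 5 = 25.3333/5 = 5.0667
  S[X_1,X_2] = ((2.3333)·(2.5) + (-2.6667)·(2.5) + (-1.6667)·(3.5) + (1.3333)·(-3.5) + (-1.6667)·(-2.5) + (2.3333)·(-2.5)) / 5 = -13/5 = -2.6
  S[X_2,X_2] = ((2.5)·(2.5) + (2.5)·(2.5) + (3.5)·(3.5) + (-3.5)·(-3.5) + (-2.5)·(-2.5) + (-2.5)·(-2.5)) / 5 = 49.5/5 = 9.9

S is symmetric (S[j,i] = S[i,j]). Assembling:

S = [[5.0667, -2.6],
 [-2.6, 9.9]]


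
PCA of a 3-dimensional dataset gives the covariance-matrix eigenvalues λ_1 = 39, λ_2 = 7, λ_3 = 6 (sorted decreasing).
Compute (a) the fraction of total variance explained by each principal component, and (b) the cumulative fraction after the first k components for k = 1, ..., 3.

Step 1 — total variance = trace(Sigma) = Σ λ_i = 39 + 7 + 6 = 52.

Step 2 — fraction explained by component i = λ_i / Σ λ:
  PC1: 39/52 = 0.75
  PC2: 7/52 = 0.1346
  PC3: 6/52 = 0.1154

Step 3 — cumulative fraction after k components = (λ_1 + ... + λ_k) / Σ λ:
  k = 1: 39/52 = 0.75
  k = 2: (39 + 7)/52 = 46/52 = 0.8846
  k = 3: (39 + 7 + 6)/52 = 52/52 = 1

Summary (fraction, with percent):

explained: PC1 0.75 (75%), PC2 0.1346 (13.46%), PC3 0.1154 (11.54%);  cumulative: 0.75, 0.8846, 1


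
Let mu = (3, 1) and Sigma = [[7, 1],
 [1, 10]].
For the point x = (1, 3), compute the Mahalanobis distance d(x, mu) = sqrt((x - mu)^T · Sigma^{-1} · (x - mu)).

Step 1 — centre the observation: (x - mu) = (-2, 2).

Step 2 — invert Sigma. det(Sigma) = 7·10 - (1)² = 69.
  Sigma^{-1} = (1/det) · [[d, -b], [-b, a]] = [[0.1449, -0.0145],
 [-0.0145, 0.1014]].

Step 3 — form the quadratic (x - mu)^T · Sigma^{-1} · (x - mu):
  Sigma^{-1} · (x - mu) = (-0.3188, 0.2319).
  (x - mu)^T · [Sigma^{-1} · (x - mu)] = (-2)·(-0.3188) + (2)·(0.2319) = 1.1014.

Step 4 — take square root: d = √(1.1014) ≈ 1.0495.

d(x, mu) = √(1.1014) ≈ 1.0495


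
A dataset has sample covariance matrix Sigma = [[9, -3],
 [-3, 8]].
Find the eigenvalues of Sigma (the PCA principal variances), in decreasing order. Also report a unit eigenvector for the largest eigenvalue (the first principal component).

Step 1 — characteristic polynomial of 2×2 Sigma:
  det(Sigma - λI) = λ² - trace · λ + det = 0.
  trace = 9 + 8 = 17, det = 9·8 - (-3)² = 63.
Step 2 — discriminant:
  Δ = trace² - 4·det = 289 - 252 = 37.
Step 3 — eigenvalues:
  λ = (trace ± √Δ)/2 = (17 ± 6.0828)/2,
  λ_1 = 11.5414,  λ_2 = 5.4586.

Step 4 — unit eigenvector for λ_1: solve (Sigma - λ_1 I)v = 0. First row:
  (9 - 11.5414)·v_x + (-3)·v_y = 0, i.e. (-2.5414)·v_x + (-3)·v_y = 0,
  so v ∝ (b, λ_1 - a) = (-3, 2.5414); multiply by -1 so the first entry is positive: u = (3, -2.5414).
  ||u|| = √((3)² + (-2.5414)²) = √(15.4586) ≈ 3.9317,
  v_1 = u/||u|| ≈ (0.763, -0.6464) (||v_1|| = 1).

λ_1 = 11.5414,  λ_2 = 5.4586;  v_1 ≈ (0.763, -0.6464)


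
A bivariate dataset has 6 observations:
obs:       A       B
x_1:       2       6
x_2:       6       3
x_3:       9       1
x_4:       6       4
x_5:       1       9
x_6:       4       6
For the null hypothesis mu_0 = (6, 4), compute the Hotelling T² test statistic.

Step 1 — sample mean vector:
  mean(A) = (2 + 6 + 9 + 6 + 1 + 4) / 6 = 28/6 = 4.6667
  mean(B) = (6 + 3 + 1 + 4 + 9 + 6) / 6 = 29/6 = 4.8333
  x̄ = (4.6667, 4.8333),  deviation x̄ - mu_0 = (4.6667, 4.8333) - (6, 4) = (-1.3333, 0.8333).

Step 2 — sample covariance matrix, S[i,j] = (1/(n-1)) · Σ_k (x_{k,i} - mean_i) · (x_{k,j} - mean_j), divisor n-1 = 5:
  S[A,A] = ((-2.6667)·(-2.6667) + (1.3333)·(1.3333) + (4.3333)·(4.3333) + (1.3333)·(1.3333) + (-3.6667)·(-3.6667) + (-0.6667)·(-0.6667)) / 5 = 43.3333/5 = 8.6667
  S[A,B] = ((-2.6667)·(1.1667) + (1.3333)·(-1.8333) + (4.3333)·(-3.8333) + (1.3333)·(-0.8333) + (-3.6667)·(4.1667) + (-0.6667)·(1.1667)) / 5 = -39.3333/5 = -7.8667
  S[B,B] = ((1.1667)·(1.1667) + (-1.8333)·(-1.8333) + (-3.8333)·(-3.8333) + (-0.8333)·(-0.8333) + (4.1667)·(4.1667) + (1.1667)·(1.1667)) / 5 = 38.8333/5 = 7.7667
  S = [[8.6667, -7.8667],
 [-7.8667, 7.7667]].

Step 3 — invert S. det(S) = 8.6667·7.7667 - (-7.8667)² = 5.4267.
  S^{-1} = (1/det) · [[d, -b], [-b, a]] = [[1.4312, 1.4496],
 [1.4496, 1.5971]].

Step 4 — quadratic form (x̄ - mu_0)^T · S^{-1} · (x̄ - mu_0):
  S^{-1} · (x̄ - mu_0) = (-0.7002, -0.602),
  (x̄ - mu_0)^T · [...] = (-1.3333)·(-0.7002) + (0.8333)·(-0.602) = 0.432.

Step 5 — scale by n: T² = 6 · 0.432 = 2.5921.

T² ≈ 2.5921


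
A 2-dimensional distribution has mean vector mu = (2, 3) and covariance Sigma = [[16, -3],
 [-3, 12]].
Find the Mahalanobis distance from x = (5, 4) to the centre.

Step 1 — centre the observation: (x - mu) = (3, 1).

Step 2 — invert Sigma. det(Sigma) = 16·12 - (-3)² = 183.
  Sigma^{-1} = (1/det) · [[d, -b], [-b, a]] = [[0.0656, 0.0164],
 [0.0164, 0.0874]].

Step 3 — form the quadratic (x - mu)^T · Sigma^{-1} · (x - mu):
  Sigma^{-1} · (x - mu) = (0.2131, 0.1366).
  (x - mu)^T · [Sigma^{-1} · (x - mu)] = (3)·(0.2131) + (1)·(0.1366) = 0.776.

Step 4 — take square root: d = √(0.776) ≈ 0.8809.

d(x, mu) = √(0.776) ≈ 0.8809


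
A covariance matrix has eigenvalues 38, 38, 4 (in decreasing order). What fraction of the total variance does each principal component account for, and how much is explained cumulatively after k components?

Step 1 — total variance = trace(Sigma) = Σ λ_i = 38 + 38 + 4 = 80.

Step 2 — fraction explained by component i = λ_i / Σ λ:
  PC1: 38/80 = 0.475
  PC2: 38/80 = 0.475
  PC3: 4/80 = 0.05

Step 3 — cumulative fraction after k components = (λ_1 + ... + λ_k) / Σ λ:
  k = 1: 38/80 = 0.475
  k = 2: (38 + 38)/80 = 76/80 = 0.95
  k = 3: (38 + 38 + 4)/80 = 80/80 = 1

Summary (fraction, with percent):

explained: PC1 0.475 (47.5%), PC2 0.475 (47.5%), PC3 0.05 (5%);  cumulative: 0.475, 0.95, 1


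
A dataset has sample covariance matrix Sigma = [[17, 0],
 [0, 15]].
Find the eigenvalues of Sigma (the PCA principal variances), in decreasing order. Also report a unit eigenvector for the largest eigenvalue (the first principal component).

Step 1 — characteristic polynomial of 2×2 Sigma:
  det(Sigma - λI) = λ² - trace · λ + det = 0.
  trace = 17 + 15 = 32, det = 17·15 - (0)² = 255.
Step 2 — discriminant:
  Δ = trace² - 4·det = 1024 - 1020 = 4.
Step 3 — eigenvalues:
  λ = (trace ± √Δ)/2 = (32 ± 2)/2,
  λ_1 = 17,  λ_2 = 15.

Step 4 — unit eigenvector for λ_1: Sigma is diagonal, so its eigenvectors are the coordinate axes. λ_1 = 17 is the diagonal entry on the first coordinate axis, hence
  v_1 = (1, 0) (||v_1|| = 1).

λ_1 = 17,  λ_2 = 15;  v_1 ≈ (1, 0)


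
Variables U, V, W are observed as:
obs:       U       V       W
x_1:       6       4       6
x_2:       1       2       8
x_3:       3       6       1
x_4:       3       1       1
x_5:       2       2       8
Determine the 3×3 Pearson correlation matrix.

Step 1 — column means:
  mean(U) = (6 + 1 + 3 + 3 + 2) / 5 = 15/5 = 3
  mean(V) = (4 + 2 + 6 + 1 + 2) / 5 = 15/5 = 3
  mean(W) = (6 + 8 + 1 + 1 + 8) / 5 = 24/5 = 4.8

Step 2 — sample variances and covariances s[i,j] = (1/(n-1)) · Σ_k (x_{k,i} - mean_i) · (x_{k,j} - mean_j), with n-1 = 4:
  s[U,U] = ((3)·(3) + (-2)·(-2) + (0)·(0) + (0)·(0) + (-1)·(-1)) / 4 = 14/4 = 3.5
  s[U,V] = ((3)·(1) + (-2)·(-1) + (0)·(3) + (0)·(-2) + (-1)·(-1)) / 4 = 6/4 = 1.5
  s[U,W] = ((3)·(1.2) + (-2)·(3.2) + (0)·(-3.8) + (0)·(-3.8) + (-1)·(3.2)) / 4 = -6/4 = -1.5
  s[V,V] = ((1)·(1) + (-1)·(-1) + (3)·(3) + (-2)·(-2) + (-1)·(-1)) / 4 = 16/4 = 4
  s[V,W] = ((1)·(1.2) + (-1)·(3.2) + (3)·(-3.8) + (-2)·(-3.8) + (-1)·(3.2)) / 4 = -9/4 = -2.25
  s[W,W] = ((1.2)·(1.2) + (3.2)·(3.2) + (-3.8)·(-3.8) + (-3.8)·(-3.8) + (3.2)·(3.2)) / 4 = 50.8/4 = 12.7
  Sample standard deviations s_i = √(s[i,i]):
  s(U) = √(3.5) = 1.8708
  s(V) = √(4) = 2
  s(W) = √(12.7) = 3.5637

Step 3 — r_{ij} = s_{ij} / (s_i · s_j):
  r[U,U] = 1 (diagonal).
  r[U,V] = 1.5 / (1.8708 · 2) = 1.5 / 3.7417 = 0.4009
  r[U,W] = -1.5 / (1.8708 · 3.5637) = -1.5 / 6.6671 = -0.225
  r[V,V] = 1 (diagonal).
  r[V,W] = -2.25 / (2 · 3.5637) = -2.25 / 7.1274 = -0.3157
  r[W,W] = 1 (diagonal).

R is symmetric with unit diagonal. Assembling:

R = [[1, 0.4009, -0.225],
 [0.4009, 1, -0.3157],
 [-0.225, -0.3157, 1]]


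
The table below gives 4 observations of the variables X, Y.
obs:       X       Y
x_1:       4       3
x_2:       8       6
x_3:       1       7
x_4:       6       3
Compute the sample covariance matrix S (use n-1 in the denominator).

Step 1 — column means:
  mean(X) = (4 + 8 + 1 + 6) / 4 = 19/4 = 4.75
  mean(Y) = (3 + 6 + 7 + 3) / 4 = 19/4 = 4.75

Step 2 — sample covariance S[i,j] = (1/(n-1)) · Σ_k (x_{k,i} - mean_i) · (x_{k,j} - mean_j), with n-1 = 3.
  S[X,X] = ((-0.75)·(-0.75) + (3.25)·(3.25) + (-3.75)·(-3.75) + (1.25)·(1.25)) / 3 = 26.75/3 = 8.9167
  S[X,Y] = ((-0.75)·(-1.75) + (3.25)·(1.25) + (-3.75)·(2.25) + (1.25)·(-1.75)) / 3 = -5.25/3 = -1.75
  S[Y,Y] = ((-1.75)·(-1.75) + (1.25)·(1.25) + (2.25)·(2.25) + (-1.75)·(-1.75)) / 3 = 12.75/3 = 4.25

S is symmetric (S[j,i] = S[i,j]). Assembling:

S = [[8.9167, -1.75],
 [-1.75, 4.25]]


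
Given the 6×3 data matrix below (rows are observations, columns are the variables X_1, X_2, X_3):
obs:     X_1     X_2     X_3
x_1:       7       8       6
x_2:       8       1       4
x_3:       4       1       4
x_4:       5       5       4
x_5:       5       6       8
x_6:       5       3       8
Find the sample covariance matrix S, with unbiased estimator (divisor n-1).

Step 1 — column means:
  mean(X_1) = (7 + 8 + 4 + 5 + 5 + 5) / 6 = 34/6 = 5.6667
  mean(X_2) = (8 + 1 + 1 + 5 + 6 + 3) / 6 = 24/6 = 4
  mean(X_3) = (6 + 4 + 4 + 4 + 8 + 8) / 6 = 34/6 = 5.6667

Step 2 — sample covariance S[i,j] = (1/(n-1)) · Σ_k (x_{k,i} - mean_i) · (x_{k,j} - mean_j), with n-1 = 5.
  S[X_1,X_1] = ((1.3333)·(1.3333) + (2.3333)·(2.3333) + (-1.6667)·(-1.6667) + (-0.6667)·(-0.6667) + (-0.6667)·(-0.6667) + (-0.6667)·(-0.6667)) / 5 = 11.3333/5 = 2.2667
  S[X_1,X_2] = ((1.3333)·(4) + (2.3333)·(-3) + (-1.6667)·(-3) + (-0.6667)·(1) + (-0.6667)·(2) + (-0.6667)·(-1)) / 5 = 2/5 = 0.4
  S[X_1,X_3] = ((1.3333)·(0.3333) + (2.3333)·(-1.6667) + (-1.6667)·(-1.6667) + (-0.6667)·(-1.6667) + (-0.6667)·(2.3333) + (-0.6667)·(2.3333)) / 5 = -2.6667/5 = -0.5333
  S[X_2,X_2] = ((4)·(4) + (-3)·(-3) + (-3)·(-3) + (1)·(1) + (2)·(2) + (-1)·(-1)) / 5 = 40/5 = 8
  S[X_2,X_3] = ((4)·(0.3333) + (-3)·(-1.6667) + (-3)·(-1.6667) + (1)·(-1.6667) + (2)·(2.3333) + (-1)·(2.3333)) / 5 = 12/5 = 2.4
  S[X_3,X_3] = ((0.3333)·(0.3333) + (-1.6667)·(-1.6667) + (-1.6667)·(-1.6667) + (-1.6667)·(-1.6667) + (2.3333)·(2.3333) + (2.3333)·(2.3333)) / 5 = 19.3333/5 = 3.8667

S is symmetric (S[j,i] = S[i,j]). Assembling:

S = [[2.2667, 0.4, -0.5333],
 [0.4, 8, 2.4],
 [-0.5333, 2.4, 3.8667]]


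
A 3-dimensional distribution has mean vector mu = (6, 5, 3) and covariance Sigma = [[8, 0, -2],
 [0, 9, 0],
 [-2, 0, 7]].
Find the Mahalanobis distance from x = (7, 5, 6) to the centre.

Step 1 — centre the observation: (x - mu) = (1, 0, 3).

Step 2 — invert Sigma (cofactor / det for 3×3, or solve directly):
  Sigma^{-1} = [[0.1346, 0, 0.0385],
 [0, 0.1111, 0],
 [0.0385, 0, 0.1538]].

Step 3 — form the quadratic (x - mu)^T · Sigma^{-1} · (x - mu):
  Sigma^{-1} · (x - mu) = (0.25, 0, 0.5).
  (x - mu)^T · [Sigma^{-1} · (x - mu)] = (1)·(0.25) + (0)·(0) + (3)·(0.5) = 1.75.

Step 4 — take square root: d = √(1.75) ≈ 1.3229.

d(x, mu) = √(1.75) ≈ 1.3229


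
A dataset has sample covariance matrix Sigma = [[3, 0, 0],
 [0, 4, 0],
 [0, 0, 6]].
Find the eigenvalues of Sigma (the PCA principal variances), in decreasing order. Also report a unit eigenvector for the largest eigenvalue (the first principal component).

Step 1 — characteristic polynomial p(λ) = det(λI - Sigma) = λ³ - tr·λ² + c_1·λ - det, where tr = trace, c_1 = sum of the principal 2×2 minors, det = det(Sigma):
  tr = 3 + 4 + 6 = 13,
  c_1 = (3·4 - (0)²) + (3·6 - (0)²) + (4·6 - (0)²) = 12 + 18 + 24 = 54,
  det = 3·(4·6 - (0)²) - (0)·((0)·6 - (0)·(0)) + (0)·((0)·(0) - 4·(0)) = 3·(24) - (0)·(0) + (0)·(0) = 72.
  So p(λ) = λ³ - 13λ² + 54λ - 72.
Step 2 — look for an integer root (rational root theorem: any rational root is an integer divisor of 72). Testing λ = 3:
  p(3) = 27 - 117 + 162 - 72 = 0  ✓
  Dividing out (λ - 3): p(λ) = (λ - 3)(λ² - 10λ + 24).
Step 3 — remaining eigenvalues from the quadratic λ² - 10λ + 24 = 0:
  Δ = 10² - 4·24 = 100 - 96 = 4,  λ = (10 ± √4)/2 = (10 ± 2)/2 = 6 or 4.
  Sorted: λ_1 = 6,  λ_2 = 4,  λ_3 = 3  (check: sum = 13 = tr ✓).

Step 4 — unit eigenvector for λ_1 = 6: v spans the null space of (Sigma - λ_1 I), whose rows are
  r_1 = (-3, 0, 0),  r_2 = (0, -2, 0),  r_3 = (0, 0, 0).
  v is orthogonal to every row, so take v ∝ r_1 × r_2 = ((0)·(0) - (0)·(-2), (0)·(0) - (-3)·(0), (-3)·(-2) - (0)·(0)) = (0, 0, 6).
  Rescale (divide by 6): u = (0, 0, 1).
  ||u|| = √((0)² + (0)² + (1)²) = √(1) = 1,  v_1 = u/||u|| ≈ (0, 0, 1) (||v_1|| = 1).

λ_1 = 6,  λ_2 = 4,  λ_3 = 3;  v_1 ≈ (0, 0, 1)


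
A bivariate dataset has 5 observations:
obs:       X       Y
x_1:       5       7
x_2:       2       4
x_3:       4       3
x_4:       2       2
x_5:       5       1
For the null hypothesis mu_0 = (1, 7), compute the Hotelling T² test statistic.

Step 1 — sample mean vector:
  mean(X) = (5 + 2 + 4 + 2 + 5) / 5 = 18/5 = 3.6
  mean(Y) = (7 + 4 + 3 + 2 + 1) / 5 = 17/5 = 3.4
  x̄ = (3.6, 3.4),  deviation x̄ - mu_0 = (3.6, 3.4) - (1, 7) = (2.6, -3.6).

Step 2 — sample covariance matrix, S[i,j] = (1/(n-1)) · Σ_k (x_{k,i} - mean_i) · (x_{k,j} - mean_j), divisor n-1 = 4:
  S[X,X] = ((1.4)·(1.4) + (-1.6)·(-1.6) + (0.4)·(0.4) + (-1.6)·(-1.6) + (1.4)·(1.4)) / 4 = 9.2/4 = 2.3
  S[X,Y] = ((1.4)·(3.6) + (-1.6)·(0.6) + (0.4)·(-0.4) + (-1.6)·(-1.4) + (1.4)·(-2.4)) / 4 = 2.8/4 = 0.7
  S[Y,Y] = ((3.6)·(3.6) + (0.6)·(0.6) + (-0.4)·(-0.4) + (-1.4)·(-1.4) + (-2.4)·(-2.4)) / 4 = 21.2/4 = 5.3
  S = [[2.3, 0.7],
 [0.7, 5.3]].

Step 3 — invert S. det(S) = 2.3·5.3 - (0.7)² = 11.7.
  S^{-1} = (1/det) · [[d, -b], [-b, a]] = [[0.453, -0.0598],
 [-0.0598, 0.1966]].

Step 4 — quadratic form (x̄ - mu_0)^T · S^{-1} · (x̄ - mu_0):
  S^{-1} · (x̄ - mu_0) = (1.3932, -0.8632),
  (x̄ - mu_0)^T · [...] = (2.6)·(1.3932) + (-3.6)·(-0.8632) = 6.7299.

Step 5 — scale by n: T² = 5 · 6.7299 = 33.6496.

T² ≈ 33.6496


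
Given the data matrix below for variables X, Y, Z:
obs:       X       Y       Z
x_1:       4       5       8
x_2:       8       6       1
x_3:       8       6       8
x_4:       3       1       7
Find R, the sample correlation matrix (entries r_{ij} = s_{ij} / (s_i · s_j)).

Step 1 — column means:
  mean(X) = (4 + 8 + 8 + 3) / 4 = 23/4 = 5.75
  mean(Y) = (5 + 6 + 6 + 1) / 4 = 18/4 = 4.5
  mean(Z) = (8 + 1 + 8 + 7) / 4 = 24/4 = 6

Step 2 — sample variances and covariances s[i,j] = (1/(n-1)) · Σ_k (x_{k,i} - mean_i) · (x_{k,j} - mean_j), with n-1 = 3:
  s[X,X] = ((-1.75)·(-1.75) + (2.25)·(2.25) + (2.25)·(2.25) + (-2.75)·(-2.75)) / 3 = 20.75/3 = 6.9167
  s[X,Y] = ((-1.75)·(0.5) + (2.25)·(1.5) + (2.25)·(1.5) + (-2.75)·(-3.5)) / 3 = 15.5/3 = 5.1667
  s[X,Z] = ((-1.75)·(2) + (2.25)·(-5) + (2.25)·(2) + (-2.75)·(1)) / 3 = -13/3 = -4.3333
  s[Y,Y] = ((0.5)·(0.5) + (1.5)·(1.5) + (1.5)·(1.5) + (-3.5)·(-3.5)) / 3 = 17/3 = 5.6667
  s[Y,Z] = ((0.5)·(2) + (1.5)·(-5) + (1.5)·(2) + (-3.5)·(1)) / 3 = -7/3 = -2.3333
  s[Z,Z] = ((2)·(2) + (-5)·(-5) + (2)·(2) + (1)·(1)) / 3 = 34/3 = 11.3333
  Sample standard deviations s_i = √(s[i,i]):
  s(X) = √(6.9167) = 2.63
  s(Y) = √(5.6667) = 2.3805
  s(Z) = √(11.3333) = 3.3665

Step 3 — r_{ij} = s_{ij} / (s_i · s_j):
  r[X,X] = 1 (diagonal).
  r[X,Y] = 5.1667 / (2.63 · 2.3805) = 5.1667 / 6.2605 = 0.8253
  r[X,Z] = -4.3333 / (2.63 · 3.3665) = -4.3333 / 8.8537 = -0.4894
  r[Y,Y] = 1 (diagonal).
  r[Y,Z] = -2.3333 / (2.3805 · 3.3665) = -2.3333 / 8.0139 = -0.2912
  r[Z,Z] = 1 (diagonal).

R is symmetric with unit diagonal. Assembling:

R = [[1, 0.8253, -0.4894],
 [0.8253, 1, -0.2912],
 [-0.4894, -0.2912, 1]]


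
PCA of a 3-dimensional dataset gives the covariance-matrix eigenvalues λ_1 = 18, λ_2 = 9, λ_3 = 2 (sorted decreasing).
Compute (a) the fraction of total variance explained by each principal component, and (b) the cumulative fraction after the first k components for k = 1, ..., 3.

Step 1 — total variance = trace(Sigma) = Σ λ_i = 18 + 9 + 2 = 29.

Step 2 — fraction explained by component i = λ_i / Σ λ:
  PC1: 18/29 = 0.6207
  PC2: 9/29 = 0.3103
  PC3: 2/29 = 0.069

Step 3 — cumulative fraction after k components = (λ_1 + ... + λ_k) / Σ λ:
  k = 1: 18/29 = 0.6207
  k = 2: (18 + 9)/29 = 27/29 = 0.931
  k = 3: (18 + 9 + 2)/29 = 29/29 = 1

Summary (fraction, with percent):

explained: PC1 0.6207 (62.07%), PC2 0.3103 (31.03%), PC3 0.069 (6.9%);  cumulative: 0.6207, 0.931, 1


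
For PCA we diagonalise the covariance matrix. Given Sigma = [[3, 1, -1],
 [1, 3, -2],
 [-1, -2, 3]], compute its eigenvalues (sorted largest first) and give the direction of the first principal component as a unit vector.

Step 1 — characteristic polynomial p(λ) = det(λI - Sigma) = λ³ - tr·λ² + c_1·λ - det, where tr = trace, c_1 = sum of the principal 2×2 minors, det = det(Sigma):
  tr = 3 + 3 + 3 = 9,
  c_1 = (3·3 - (1)²) + (3·3 - (-1)²) + (3·3 - (-2)²) = 8 + 8 + 5 = 21,
  det = 3·(3·3 - (-2)²) - (1)·((1)·3 - (-2)·(-1)) + (-1)·((1)·(-2) - 3·(-1)) = 3·(5) - (1)·(1) + (-1)·(1) = 13.
  So p(λ) = λ³ - 9λ² + 21λ - 13.
Step 2 — look for an integer root (rational root theorem: any rational root is an integer divisor of 13). Testing λ = 1:
  p(1) = 1 - 9 + 21 - 13 = 0  ✓
  Dividing out (λ - 1): p(λ) = (λ - 1)(λ² - 8λ + 13).
Step 3 — remaining eigenvalues from the quadratic λ² - 8λ + 13 = 0:
  Δ = 8² - 4·13 = 64 - 52 = 12,  λ = (8 ± √12)/2 = (8 ± 3.4641)/2 ≈ 5.7321 or 2.2679.
  Sorted: λ_1 = 5.7321,  λ_2 = 2.2679,  λ_3 = 1  (check: sum = 9 = tr ✓).

Step 4 — unit eigenvector for λ_1 ≈ 5.7321: v spans the null space of (Sigma - λ_1 I), whose rows are
  r_1 = (-2.7321, 1, -1),  r_2 = (1, -2.7321, -2),  r_3 = (-1, -2, -2.7321).
  v is orthogonal to every row, so take v ∝ r_1 × r_2 = ((1)·(-2) - (-1)·(-2.7321), (-1)·(1) - (-2.7321)·(-2), (-2.7321)·(-2.7321) - (1)·(1)) ≈ (-4.7321, -6.4641, 6.4641).
  Rescale (multiply by -1 so the first nonzero entry is positive): u = (4.7321, 6.4641, -6.4641).
  ||u|| = √((4.7321)² + (6.4641)² + (-6.4641)²) = √(105.9615) ≈ 10.2938,  v_1 = u/||u|| ≈ (0.4597, 0.628, -0.628) (||v_1|| = 1).

λ_1 = 5.7321,  λ_2 = 2.2679,  λ_3 = 1;  v_1 ≈ (0.4597, 0.628, -0.628)


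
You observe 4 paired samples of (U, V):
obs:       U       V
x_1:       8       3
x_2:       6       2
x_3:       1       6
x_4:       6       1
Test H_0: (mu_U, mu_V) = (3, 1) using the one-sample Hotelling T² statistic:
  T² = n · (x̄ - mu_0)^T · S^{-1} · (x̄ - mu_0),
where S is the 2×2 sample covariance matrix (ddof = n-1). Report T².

Step 1 — sample mean vector:
  mean(U) = (8 + 6 + 1 + 6) / 4 = 21/4 = 5.25
  mean(V) = (3 + 2 + 6 + 1) / 4 = 12/4 = 3
  x̄ = (5.25, 3),  deviation x̄ - mu_0 = (5.25, 3) - (3, 1) = (2.25, 2).

Step 2 — sample covariance matrix, S[i,j] = (1/(n-1)) · Σ_k (x_{k,i} - mean_i) · (x_{k,j} - mean_j), divisor n-1 = 3:
  S[U,U] = ((2.75)·(2.75) + (0.75)·(0.75) + (-4.25)·(-4.25) + (0.75)·(0.75)) / 3 = 26.75/3 = 8.9167
  S[U,V] = ((2.75)·(0) + (0.75)·(-1) + (-4.25)·(3) + (0.75)·(-2)) / 3 = -15/3 = -5
  S[V,V] = ((0)·(0) + (-1)·(-1) + (3)·(3) + (-2)·(-2)) / 3 = 14/3 = 4.6667
  S = [[8.9167, -5],
 [-5, 4.6667]].

Step 3 — invert S. det(S) = 8.9167·4.6667 - (-5)² = 16.6111.
  S^{-1} = (1/det) · [[d, -b], [-b, a]] = [[0.2809, 0.301],
 [0.301, 0.5368]].

Step 4 — quadratic form (x̄ - mu_0)^T · S^{-1} · (x̄ - mu_0):
  S^{-1} · (x̄ - mu_0) = (1.2341, 1.7508),
  (x̄ - mu_0)^T · [...] = (2.25)·(1.2341) + (2)·(1.7508) = 6.2784.

Step 5 — scale by n: T² = 4 · 6.2784 = 25.1137.

T² ≈ 25.1137


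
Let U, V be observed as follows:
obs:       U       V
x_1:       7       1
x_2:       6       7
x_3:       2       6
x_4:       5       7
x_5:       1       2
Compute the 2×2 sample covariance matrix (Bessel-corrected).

Step 1 — column means:
  mean(U) = (7 + 6 + 2 + 5 + 1) / 5 = 21/5 = 4.2
  mean(V) = (1 + 7 + 6 + 7 + 2) / 5 = 23/5 = 4.6

Step 2 — sample covariance S[i,j] = (1/(n-1)) · Σ_k (x_{k,i} - mean_i) · (x_{k,j} - mean_j), with n-1 = 4.
  S[U,U] = ((2.8)·(2.8) + (1.8)·(1.8) + (-2.2)·(-2.2) + (0.8)·(0.8) + (-3.2)·(-3.2)) / 4 = 26.8/4 = 6.7
  S[U,V] = ((2.8)·(-3.6) + (1.8)·(2.4) + (-2.2)·(1.4) + (0.8)·(2.4) + (-3.2)·(-2.6)) / 4 = 1.4/4 = 0.35
  S[V,V] = ((-3.6)·(-3.6) + (2.4)·(2.4) + (1.4)·(1.4) + (2.4)·(2.4) + (-2.6)·(-2.6)) / 4 = 33.2/4 = 8.3

S is symmetric (S[j,i] = S[i,j]). Assembling:

S = [[6.7, 0.35],
 [0.35, 8.3]]


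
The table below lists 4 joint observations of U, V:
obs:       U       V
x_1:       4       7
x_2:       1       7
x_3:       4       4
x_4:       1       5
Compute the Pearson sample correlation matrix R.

Step 1 — column means:
  mean(U) = (4 + 1 + 4 + 1) / 4 = 10/4 = 2.5
  mean(V) = (7 + 7 + 4 + 5) / 4 = 23/4 = 5.75

Step 2 — sample variances and covariances s[i,j] = (1/(n-1)) · Σ_k (x_{k,i} - mean_i) · (x_{k,j} - mean_j), with n-1 = 3:
  s[U,U] = ((1.5)·(1.5) + (-1.5)·(-1.5) + (1.5)·(1.5) + (-1.5)·(-1.5)) / 3 = 9/3 = 3
  s[U,V] = ((1.5)·(1.25) + (-1.5)·(1.25) + (1.5)·(-1.75) + (-1.5)·(-0.75)) / 3 = -1.5/3 = -0.5
  s[V,V] = ((1.25)·(1.25) + (1.25)·(1.25) + (-1.75)·(-1.75) + (-0.75)·(-0.75)) / 3 = 6.75/3 = 2.25
  Sample standard deviations s_i = √(s[i,i]):
  s(U) = √(3) = 1.7321
  s(V) = √(2.25) = 1.5

Step 3 — r_{ij} = s_{ij} / (s_i · s_j):
  r[U,U] = 1 (diagonal).
  r[U,V] = -0.5 / (1.7321 · 1.5) = -0.5 / 2.5981 = -0.1925
  r[V,V] = 1 (diagonal).

R is symmetric with unit diagonal. Assembling:

R = [[1, -0.1925],
 [-0.1925, 1]]


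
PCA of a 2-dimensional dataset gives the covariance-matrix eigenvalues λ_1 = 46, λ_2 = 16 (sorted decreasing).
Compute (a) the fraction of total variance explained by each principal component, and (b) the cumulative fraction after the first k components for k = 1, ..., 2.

Step 1 — total variance = trace(Sigma) = Σ λ_i = 46 + 16 = 62.

Step 2 — fraction explained by component i = λ_i / Σ λ:
  PC1: 46/62 = 0.7419
  PC2: 16/62 = 0.2581

Step 3 — cumulative fraction after k components = (λ_1 + ... + λ_k) / Σ λ:
  k = 1: 46/62 = 0.7419
  k = 2: (46 + 16)/62 = 62/62 = 1

Summary (fraction, with percent):

explained: PC1 0.7419 (74.19%), PC2 0.2581 (25.81%);  cumulative: 0.7419, 1


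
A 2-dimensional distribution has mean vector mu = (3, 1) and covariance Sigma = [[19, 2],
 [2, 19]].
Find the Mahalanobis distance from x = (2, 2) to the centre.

Step 1 — centre the observation: (x - mu) = (-1, 1).

Step 2 — invert Sigma. det(Sigma) = 19·19 - (2)² = 357.
  Sigma^{-1} = (1/det) · [[d, -b], [-b, a]] = [[0.0532, -0.0056],
 [-0.0056, 0.0532]].

Step 3 — form the quadratic (x - mu)^T · Sigma^{-1} · (x - mu):
  Sigma^{-1} · (x - mu) = (-0.0588, 0.0588).
  (x - mu)^T · [Sigma^{-1} · (x - mu)] = (-1)·(-0.0588) + (1)·(0.0588) = 0.1176.

Step 4 — take square root: d = √(0.1176) ≈ 0.343.

d(x, mu) = √(0.1176) ≈ 0.343


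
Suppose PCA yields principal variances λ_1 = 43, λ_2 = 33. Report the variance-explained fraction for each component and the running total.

Step 1 — total variance = trace(Sigma) = Σ λ_i = 43 + 33 = 76.

Step 2 — fraction explained by component i = λ_i / Σ λ:
  PC1: 43/76 = 0.5658
  PC2: 33/76 = 0.4342

Step 3 — cumulative fraction after k components = (λ_1 + ... + λ_k) / Σ λ:
  k = 1: 43/76 = 0.5658
  k = 2: (43 + 33)/76 = 76/76 = 1

Summary (fraction, with percent):

explained: PC1 0.5658 (56.58%), PC2 0.4342 (43.42%);  cumulative: 0.5658, 1


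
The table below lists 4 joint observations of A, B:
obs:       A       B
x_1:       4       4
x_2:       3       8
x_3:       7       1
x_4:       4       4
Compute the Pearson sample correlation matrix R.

Step 1 — column means:
  mean(A) = (4 + 3 + 7 + 4) / 4 = 18/4 = 4.5
  mean(B) = (4 + 8 + 1 + 4) / 4 = 17/4 = 4.25

Step 2 — sample variances and covariances s[i,j] = (1/(n-1)) · Σ_k (x_{k,i} - mean_i) · (x_{k,j} - mean_j), with n-1 = 3:
  s[A,A] = ((-0.5)·(-0.5) + (-1.5)·(-1.5) + (2.5)·(2.5) + (-0.5)·(-0.5)) / 3 = 9/3 = 3
  s[A,B] = ((-0.5)·(-0.25) + (-1.5)·(3.75) + (2.5)·(-3.25) + (-0.5)·(-0.25)) / 3 = -13.5/3 = -4.5
  s[B,B] = ((-0.25)·(-0.25) + (3.75)·(3.75) + (-3.25)·(-3.25) + (-0.25)·(-0.25)) / 3 = 24.75/3 = 8.25
  Sample standard deviations s_i = √(s[i,i]):
  s(A) = √(3) = 1.7321
  s(B) = √(8.25) = 2.8723

Step 3 — r_{ij} = s_{ij} / (s_i · s_j):
  r[A,A] = 1 (diagonal).
  r[A,B] = -4.5 / (1.7321 · 2.8723) = -4.5 / 4.9749 = -0.9045
  r[B,B] = 1 (diagonal).

R is symmetric with unit diagonal. Assembling:

R = [[1, -0.9045],
 [-0.9045, 1]]


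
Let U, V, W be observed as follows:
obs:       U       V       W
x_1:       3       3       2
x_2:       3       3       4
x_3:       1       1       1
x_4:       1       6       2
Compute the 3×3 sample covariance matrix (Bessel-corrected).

Step 1 — column means:
  mean(U) = (3 + 3 + 1 + 1) / 4 = 8/4 = 2
  mean(V) = (3 + 3 + 1 + 6) / 4 = 13/4 = 3.25
  mean(W) = (2 + 4 + 1 + 2) / 4 = 9/4 = 2.25

Step 2 — sample covariance S[i,j] = (1/(n-1)) · Σ_k (x_{k,i} - mean_i) · (x_{k,j} - mean_j), with n-1 = 3.
  S[U,U] = ((1)·(1) + (1)·(1) + (-1)·(-1) + (-1)·(-1)) / 3 = 4/3 = 1.3333
  S[U,V] = ((1)·(-0.25) + (1)·(-0.25) + (-1)·(-2.25) + (-1)·(2.75)) / 3 = -1/3 = -0.3333
  S[U,W] = ((1)·(-0.25) + (1)·(1.75) + (-1)·(-1.25) + (-1)·(-0.25)) / 3 = 3/3 = 1
  S[V,V] = ((-0.25)·(-0.25) + (-0.25)·(-0.25) + (-2.25)·(-2.25) + (2.75)·(2.75)) / 3 = 12.75/3 = 4.25
  S[V,W] = ((-0.25)·(-0.25) + (-0.25)·(1.75) + (-2.25)·(-1.25) + (2.75)·(-0.25)) / 3 = 1.75/3 = 0.5833
  S[W,W] = ((-0.25)·(-0.25) + (1.75)·(1.75) + (-1.25)·(-1.25) + (-0.25)·(-0.25)) / 3 = 4.75/3 = 1.5833

S is symmetric (S[j,i] = S[i,j]). Assembling:

S = [[1.3333, -0.3333, 1],
 [-0.3333, 4.25, 0.5833],
 [1, 0.5833, 1.5833]]


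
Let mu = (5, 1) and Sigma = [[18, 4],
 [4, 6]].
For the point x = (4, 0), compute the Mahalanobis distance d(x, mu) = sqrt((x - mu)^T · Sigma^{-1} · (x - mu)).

Step 1 — centre the observation: (x - mu) = (-1, -1).

Step 2 — invert Sigma. det(Sigma) = 18·6 - (4)² = 92.
  Sigma^{-1} = (1/det) · [[d, -b], [-b, a]] = [[0.0652, -0.0435],
 [-0.0435, 0.1957]].

Step 3 — form the quadratic (x - mu)^T · Sigma^{-1} · (x - mu):
  Sigma^{-1} · (x - mu) = (-0.0217, -0.1522).
  (x - mu)^T · [Sigma^{-1} · (x - mu)] = (-1)·(-0.0217) + (-1)·(-0.1522) = 0.1739.

Step 4 — take square root: d = √(0.1739) ≈ 0.417.

d(x, mu) = √(0.1739) ≈ 0.417
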